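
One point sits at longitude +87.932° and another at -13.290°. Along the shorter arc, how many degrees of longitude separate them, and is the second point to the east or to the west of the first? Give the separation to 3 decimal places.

101.222° west

Raw difference: -13.290 − 87.932 = -101.222°.
Normalise into (−180°, 180°]: -101.222° stays -101.222°.
Negative ⇒ the second point lies to the west; separation 101.222°.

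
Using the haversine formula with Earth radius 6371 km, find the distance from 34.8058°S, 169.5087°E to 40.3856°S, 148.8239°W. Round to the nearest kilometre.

3688 km

Δλ = -148.8239 − 169.5087 = -318.3326°; wrapped into (−180°, 180°]: 41.6674°.
Δφ = -40.3856 − -34.8058 = -5.5798°.
a = sin²(Δφ/2) + cos φ₁ · cos φ₂ · sin²(Δλ/2) = 0.081480.
c = 2·atan2(√a, √(1−a)) = 0.57895 rad → d = 6371·c ≈ 3688.47 km.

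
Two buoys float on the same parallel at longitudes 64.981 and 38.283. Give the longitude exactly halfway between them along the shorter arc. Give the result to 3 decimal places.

Signed shortest Δλ from +64.981° to +38.283° is -26.698°.
Midpoint longitude = +64.981° + (-26.698°)/2 = +64.981° − 13.349° = +51.632°.

+51.632°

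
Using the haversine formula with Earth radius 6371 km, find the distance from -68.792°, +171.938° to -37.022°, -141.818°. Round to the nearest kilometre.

Δλ = -141.818 − 171.938 = -313.756°; wrapped into (−180°, 180°]: 46.244°.
Δφ = -37.022 − -68.792 = 31.770°.
a = sin²(Δφ/2) + cos φ₁ · cos φ₂ · sin²(Δλ/2) = 0.119454.
c = 2·atan2(√a, √(1−a)) = 0.70580 rad → d = 6371·c ≈ 4496.67 km.

4497 km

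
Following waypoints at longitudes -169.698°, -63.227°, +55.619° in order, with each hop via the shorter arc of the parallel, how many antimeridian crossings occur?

Leg 1: -169.698° → -63.227°, shortest Δλ = 106.471° (east) — does not cross 180°.
Leg 2: -63.227° → +55.619°, shortest Δλ = 118.846° (east) — does not cross 180°.
Total crossings: 0.

0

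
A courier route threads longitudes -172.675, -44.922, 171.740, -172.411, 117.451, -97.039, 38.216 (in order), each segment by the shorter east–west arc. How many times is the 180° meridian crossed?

Leg 1: -172.675° → -44.922°, shortest Δλ = 127.753° (east) — does not cross 180°.
Leg 2: -44.922° → +171.740°, shortest Δλ = -143.338° (west) — crosses 180°.
Leg 3: +171.740° → -172.411°, shortest Δλ = 15.849° (east) — crosses 180°.
Leg 4: -172.411° → +117.451°, shortest Δλ = -70.138° (west) — crosses 180°.
Leg 5: +117.451° → -97.039°, shortest Δλ = 145.51° (east) — crosses 180°.
Leg 6: -97.039° → +38.216°, shortest Δλ = 135.255° (east) — does not cross 180°.
Total crossings: 4.

4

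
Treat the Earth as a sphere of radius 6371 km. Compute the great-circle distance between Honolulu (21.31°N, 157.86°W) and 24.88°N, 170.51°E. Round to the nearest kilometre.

Δλ = 170.51 − -157.86 = 328.37°; wrapped into (−180°, 180°]: -31.63°.
Δφ = 24.88 − 21.31 = 3.57°.
a = sin²(Δφ/2) + cos φ₁ · cos φ₂ · sin²(Δλ/2) = 0.063744.
c = 2·atan2(√a, √(1−a)) = 0.51048 rad → d = 6371·c ≈ 3252.24 km.

3252 km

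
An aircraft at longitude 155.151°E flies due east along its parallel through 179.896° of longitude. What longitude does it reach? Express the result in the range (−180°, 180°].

Start at +155.151°; shift +179.896° → +335.047°.
+335.047° lies outside (−180°, 180°]; subtract 360° → -24.953°.

24.953°W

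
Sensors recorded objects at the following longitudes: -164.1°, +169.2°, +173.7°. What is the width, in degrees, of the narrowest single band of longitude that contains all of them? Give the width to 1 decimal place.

26.7°

Sort the longitudes: -164.1°, +169.2°, +173.7°.
Eastward gaps between consecutive values (wrapping around): 333.3°, 4.5°, 22.2°.
Largest gap = 333.3° ⇒ minimal covering band is its complement: 360° − 333.3° = 26.7°.
Band runs from +169.2° eastward to -164.1°, crossing the antimeridian.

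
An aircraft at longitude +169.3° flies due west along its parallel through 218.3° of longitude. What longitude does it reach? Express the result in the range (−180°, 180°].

Start at +169.3°; shift −218.3° → -49.0°.
-49.0° already lies in (−180°, 180°].

-49.0°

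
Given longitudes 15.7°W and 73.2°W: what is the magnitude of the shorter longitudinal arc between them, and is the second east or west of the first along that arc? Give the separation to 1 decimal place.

57.5° west

Raw difference: -73.2 − -15.7 = -57.5°.
Normalise into (−180°, 180°]: -57.5° stays -57.5°.
Negative ⇒ the second point lies to the west; separation 57.5°.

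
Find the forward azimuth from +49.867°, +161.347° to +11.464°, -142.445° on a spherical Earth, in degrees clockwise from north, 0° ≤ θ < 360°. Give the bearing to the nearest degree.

Δλ = -142.445 − 161.347 = -303.792°; wrapped into (−180°, 180°]: 56.208°.
θ = atan2( sin Δλ · cos φ₂ , cos φ₁ · sin φ₂ − sin φ₁ · cos φ₂ · cos Δλ )
  = atan2(0.81448, -0.28864) = 109.513° → normalised to [0°, 360°): 109.513°.

110°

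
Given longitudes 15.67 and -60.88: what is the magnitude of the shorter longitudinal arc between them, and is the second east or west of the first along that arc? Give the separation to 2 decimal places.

76.55° west

Raw difference: -60.88 − 15.67 = -76.55°.
Normalise into (−180°, 180°]: -76.55° stays -76.55°.
Negative ⇒ the second point lies to the west; separation 76.55°.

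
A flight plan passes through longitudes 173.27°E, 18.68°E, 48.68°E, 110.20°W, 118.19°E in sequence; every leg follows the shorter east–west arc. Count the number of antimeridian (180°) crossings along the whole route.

Leg 1: +173.27° → +18.68°, shortest Δλ = -154.59° (west) — does not cross 180°.
Leg 2: +18.68° → +48.68°, shortest Δλ = 30.0° (east) — does not cross 180°.
Leg 3: +48.68° → -110.20°, shortest Δλ = -158.88° (west) — does not cross 180°.
Leg 4: -110.20° → +118.19°, shortest Δλ = -131.61° (west) — crosses 180°.
Total crossings: 1.

1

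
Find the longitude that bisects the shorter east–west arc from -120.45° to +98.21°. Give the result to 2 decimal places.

Signed shortest Δλ from -120.45° to +98.21° is -141.34°.
Midpoint longitude = -120.45° + (-141.34°)/2 = -120.45° − 70.67° = -191.12°.
Normalise into (−180°, 180°]: +168.88°.
(The naïve average (-120.45 + +98.21)/2 = -11.12° is on the wrong side of the globe.)

+168.88°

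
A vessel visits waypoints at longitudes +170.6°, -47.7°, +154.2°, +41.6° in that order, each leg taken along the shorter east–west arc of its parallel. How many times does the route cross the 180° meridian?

2

Leg 1: +170.6° → -47.7°, shortest Δλ = 141.7° (east) — crosses 180°.
Leg 2: -47.7° → +154.2°, shortest Δλ = -158.1° (west) — crosses 180°.
Leg 3: +154.2° → +41.6°, shortest Δλ = -112.6° (west) — does not cross 180°.
Total crossings: 2.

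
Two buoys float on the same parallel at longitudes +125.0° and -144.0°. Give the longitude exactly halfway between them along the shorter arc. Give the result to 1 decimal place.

+170.5°

Signed shortest Δλ from +125.0° to -144.0° is +91.0°.
Midpoint longitude = +125.0° + (+91.0°)/2 = +125.0° + 45.5° = +170.5°.
(The naïve average (+125.0 + -144.0)/2 = -9.5° is on the wrong side of the globe.)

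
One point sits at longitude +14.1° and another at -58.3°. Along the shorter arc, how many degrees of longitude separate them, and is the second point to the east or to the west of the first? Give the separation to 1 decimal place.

Raw difference: -58.3 − 14.1 = -72.4°.
Normalise into (−180°, 180°]: -72.4° stays -72.4°.
Negative ⇒ the second point lies to the west; separation 72.4°.

72.4° west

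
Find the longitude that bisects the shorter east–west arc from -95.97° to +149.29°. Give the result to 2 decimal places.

-153.34°

Signed shortest Δλ from -95.97° to +149.29° is -114.74°.
Midpoint longitude = -95.97° + (-114.74°)/2 = -95.97° − 57.37° = -153.34°.
(The naïve average (-95.97 + +149.29)/2 = 26.66° is on the wrong side of the globe.)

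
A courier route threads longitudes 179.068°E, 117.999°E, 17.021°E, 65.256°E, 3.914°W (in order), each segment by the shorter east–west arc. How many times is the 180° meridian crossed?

Leg 1: +179.068° → +117.999°, shortest Δλ = -61.069° (west) — does not cross 180°.
Leg 2: +117.999° → +17.021°, shortest Δλ = -100.978° (west) — does not cross 180°.
Leg 3: +17.021° → +65.256°, shortest Δλ = 48.235° (east) — does not cross 180°.
Leg 4: +65.256° → -3.914°, shortest Δλ = -69.17° (west) — does not cross 180°.
Total crossings: 0.

0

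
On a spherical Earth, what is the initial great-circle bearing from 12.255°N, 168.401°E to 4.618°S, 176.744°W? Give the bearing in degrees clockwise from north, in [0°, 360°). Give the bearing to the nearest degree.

Δλ = -176.744 − 168.401 = -345.145°; wrapped into (−180°, 180°]: 14.855°.
θ = atan2( sin Δλ · cos φ₂ , cos φ₁ · sin φ₂ − sin φ₁ · cos φ₂ · cos Δλ )
  = atan2(0.25554, -0.28318) = 137.937° → normalised to [0°, 360°): 137.937°.

138°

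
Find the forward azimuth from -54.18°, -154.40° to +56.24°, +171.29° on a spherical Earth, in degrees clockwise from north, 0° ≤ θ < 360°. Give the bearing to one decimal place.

340.0°

Δλ = 171.29 − -154.40 = 325.69°; wrapped into (−180°, 180°]: -34.31°.
θ = atan2( sin Δλ · cos φ₂ , cos φ₁ · sin φ₂ − sin φ₁ · cos φ₂ · cos Δλ )
  = atan2(-0.31324, 0.85875) = -20.040° → normalised to [0°, 360°): 339.960°.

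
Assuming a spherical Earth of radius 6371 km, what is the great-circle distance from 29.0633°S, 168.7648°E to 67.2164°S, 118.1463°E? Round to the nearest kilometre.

5393 km

Δλ = 118.1463 − 168.7648 = -50.6185°.
Δφ = -67.2164 − -29.0633 = -38.1531°.
a = sin²(Δφ/2) + cos φ₁ · cos φ₂ · sin²(Δλ/2) = 0.168681.
c = 2·atan2(√a, √(1−a)) = 0.84646 rad → d = 6371·c ≈ 5392.80 km.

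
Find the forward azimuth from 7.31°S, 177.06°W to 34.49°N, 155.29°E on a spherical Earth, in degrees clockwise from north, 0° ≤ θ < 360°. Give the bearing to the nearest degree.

Δλ = 155.29 − -177.06 = 332.35°; wrapped into (−180°, 180°]: -27.65°.
θ = atan2( sin Δλ · cos φ₂ , cos φ₁ · sin φ₂ − sin φ₁ · cos φ₂ · cos Δλ )
  = atan2(-0.38250, 0.65456) = -30.300° → normalised to [0°, 360°): 329.700°.

330°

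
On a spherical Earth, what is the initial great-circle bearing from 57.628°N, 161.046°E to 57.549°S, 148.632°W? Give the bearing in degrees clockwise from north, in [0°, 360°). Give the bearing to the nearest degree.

151°

Δλ = -148.632 − 161.046 = -309.678°; wrapped into (−180°, 180°]: 50.322°.
θ = atan2( sin Δλ · cos φ₂ , cos φ₁ · sin φ₂ − sin φ₁ · cos φ₂ · cos Δλ )
  = atan2(0.41297, -0.74116) = 150.873° → normalised to [0°, 360°): 150.873°.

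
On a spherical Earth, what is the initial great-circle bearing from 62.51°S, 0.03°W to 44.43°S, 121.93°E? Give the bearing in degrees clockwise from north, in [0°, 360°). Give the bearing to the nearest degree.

Δλ = 121.93 − -0.03 = 121.96°.
θ = atan2( sin Δλ · cos φ₂ , cos φ₁ · sin φ₂ − sin φ₁ · cos φ₂ · cos Δλ )
  = atan2(0.60586, -0.65845) = 137.382° → normalised to [0°, 360°): 137.382°.

137°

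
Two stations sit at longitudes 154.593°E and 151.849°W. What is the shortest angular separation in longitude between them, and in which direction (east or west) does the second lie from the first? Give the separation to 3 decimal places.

Raw difference: -151.849 − 154.593 = -306.442°.
Normalise into (−180°, 180°]: -306.442° + 360° = 53.558°.
Positive ⇒ the second point lies to the east; separation 53.558°.

53.558° east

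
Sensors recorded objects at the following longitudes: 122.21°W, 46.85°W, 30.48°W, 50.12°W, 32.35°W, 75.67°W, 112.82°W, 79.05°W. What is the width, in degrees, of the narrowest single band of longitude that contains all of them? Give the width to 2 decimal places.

Sort the longitudes: -122.21°, -112.82°, -79.05°, -75.67°, -50.12°, -46.85°, -32.35°, -30.48°.
Eastward gaps between consecutive values (wrapping around): 9.39°, 33.77°, 3.38°, 25.55°, 3.27°, 14.50°, 1.87°, 268.27°.
Largest gap = 268.27° ⇒ minimal covering band is its complement: 360° − 268.27° = 91.73°.
Band runs from -122.21° eastward to -30.48°.

91.73°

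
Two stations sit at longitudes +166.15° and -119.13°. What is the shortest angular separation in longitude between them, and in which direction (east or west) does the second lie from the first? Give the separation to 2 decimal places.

74.72° east

Raw difference: -119.13 − 166.15 = -285.28°.
Normalise into (−180°, 180°]: -285.28° + 360° = 74.72°.
Positive ⇒ the second point lies to the east; separation 74.72°.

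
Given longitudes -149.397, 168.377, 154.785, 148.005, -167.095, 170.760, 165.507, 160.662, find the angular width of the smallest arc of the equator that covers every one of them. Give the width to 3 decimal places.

Sort the longitudes: -167.095°, -149.397°, +148.005°, +154.785°, +160.662°, +165.507°, +168.377°, +170.760°.
Eastward gaps between consecutive values (wrapping around): 17.698°, 297.402°, 6.780°, 5.877°, 4.845°, 2.870°, 2.383°, 22.145°.
Largest gap = 297.402° ⇒ minimal covering band is its complement: 360° − 297.402° = 62.598°.
Band runs from +148.005° eastward to -149.397°, crossing the antimeridian.

62.598°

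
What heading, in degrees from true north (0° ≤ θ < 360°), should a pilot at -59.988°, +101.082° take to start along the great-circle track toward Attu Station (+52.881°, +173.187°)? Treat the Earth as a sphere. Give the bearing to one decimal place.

Δλ = 173.187 − 101.082 = 72.105°.
θ = atan2( sin Δλ · cos φ₂ , cos φ₁ · sin φ₂ − sin φ₁ · cos φ₂ · cos Δλ )
  = atan2(0.57428, 0.55941) = 45.752° → normalised to [0°, 360°): 45.752°.

45.8°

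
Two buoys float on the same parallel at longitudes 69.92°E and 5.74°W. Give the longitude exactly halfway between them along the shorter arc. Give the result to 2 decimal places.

Signed shortest Δλ from +69.92° to -5.74° is -75.66°.
Midpoint longitude = +69.92° + (-75.66°)/2 = +69.92° − 37.83° = +32.09°.

32.09°E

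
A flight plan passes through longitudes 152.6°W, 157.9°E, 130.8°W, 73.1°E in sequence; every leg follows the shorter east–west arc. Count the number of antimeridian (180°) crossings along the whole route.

3

Leg 1: -152.6° → +157.9°, shortest Δλ = -49.5° (west) — crosses 180°.
Leg 2: +157.9° → -130.8°, shortest Δλ = 71.3° (east) — crosses 180°.
Leg 3: -130.8° → +73.1°, shortest Δλ = -156.1° (west) — crosses 180°.
Total crossings: 3.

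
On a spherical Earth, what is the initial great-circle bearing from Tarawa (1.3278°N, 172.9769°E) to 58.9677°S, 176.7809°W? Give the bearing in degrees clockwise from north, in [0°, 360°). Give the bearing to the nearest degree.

174°

Δλ = -176.7809 − 172.9769 = -349.7578°; wrapped into (−180°, 180°]: 10.2422°.
θ = atan2( sin Δλ · cos φ₂ , cos φ₁ · sin φ₂ − sin φ₁ · cos φ₂ · cos Δλ )
  = atan2(0.09166, -0.86840) = 173.974° → normalised to [0°, 360°): 173.974°.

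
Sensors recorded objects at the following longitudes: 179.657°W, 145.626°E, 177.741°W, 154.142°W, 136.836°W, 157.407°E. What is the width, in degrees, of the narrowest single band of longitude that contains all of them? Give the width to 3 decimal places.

77.538°

Sort the longitudes: -179.657°, -177.741°, -154.142°, -136.836°, +145.626°, +157.407°.
Eastward gaps between consecutive values (wrapping around): 1.916°, 23.599°, 17.306°, 282.462°, 11.781°, 22.936°.
Largest gap = 282.462° ⇒ minimal covering band is its complement: 360° − 282.462° = 77.538°.
Band runs from +145.626° eastward to -136.836°, crossing the antimeridian.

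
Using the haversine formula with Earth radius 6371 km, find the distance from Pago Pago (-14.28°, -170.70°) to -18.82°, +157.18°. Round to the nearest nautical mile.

1866 nmi

Δλ = 157.18 − -170.70 = 327.88°; wrapped into (−180°, 180°]: -32.12°.
Δφ = -18.82 − -14.28 = -4.54°.
a = sin²(Δφ/2) + cos φ₁ · cos φ₂ · sin²(Δλ/2) = 0.071771.
c = 2·atan2(√a, √(1−a)) = 0.54243 rad → d = 6371·c ≈ 3455.80 km ≈ 1865.98 nmi.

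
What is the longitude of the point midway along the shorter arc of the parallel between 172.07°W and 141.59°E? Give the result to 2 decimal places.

Signed shortest Δλ from -172.07° to +141.59° is -46.34°.
Midpoint longitude = -172.07° + (-46.34°)/2 = -172.07° − 23.17° = -195.24°.
Normalise into (−180°, 180°]: +164.76°.
(The naïve average (-172.07 + +141.59)/2 = -15.24° is on the wrong side of the globe.)

164.76°E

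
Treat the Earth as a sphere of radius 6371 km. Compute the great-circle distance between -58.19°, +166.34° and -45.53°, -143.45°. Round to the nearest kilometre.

Δλ = -143.45 − 166.34 = -309.79°; wrapped into (−180°, 180°]: 50.21°.
Δφ = -45.53 − -58.19 = 12.66°.
a = sin²(Δφ/2) + cos φ₁ · cos φ₂ · sin²(Δλ/2) = 0.078627.
c = 2·atan2(√a, √(1−a)) = 0.56843 rad → d = 6371·c ≈ 3621.47 km.

3621 km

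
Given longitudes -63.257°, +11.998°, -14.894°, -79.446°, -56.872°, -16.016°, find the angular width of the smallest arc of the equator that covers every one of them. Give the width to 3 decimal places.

91.444°

Sort the longitudes: -79.446°, -63.257°, -56.872°, -16.016°, -14.894°, +11.998°.
Eastward gaps between consecutive values (wrapping around): 16.189°, 6.385°, 40.856°, 1.122°, 26.892°, 268.556°.
Largest gap = 268.556° ⇒ minimal covering band is its complement: 360° − 268.556° = 91.444°.
Band runs from -79.446° eastward to +11.998°.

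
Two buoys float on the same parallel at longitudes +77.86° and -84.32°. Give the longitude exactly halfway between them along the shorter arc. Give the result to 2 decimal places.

-3.23°

Signed shortest Δλ from +77.86° to -84.32° is -162.18°.
Midpoint longitude = +77.86° + (-162.18°)/2 = +77.86° − 81.09° = -3.23°.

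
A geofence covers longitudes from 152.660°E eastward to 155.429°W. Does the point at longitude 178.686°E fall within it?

Band width going east from +152.660° to -155.429°: ((-155.429 − 152.660) mod 360) = 51.911°.
Offset of +178.686° east of the west edge: ((178.686 − 152.660) mod 360) = 26.026°.
26.026° ≤ 51.911° ⇒ inside.

Yes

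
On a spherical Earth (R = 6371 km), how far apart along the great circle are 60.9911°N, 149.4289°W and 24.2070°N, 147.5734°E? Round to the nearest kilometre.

6225 km

Δλ = 147.5734 − -149.4289 = 297.0023°; wrapped into (−180°, 180°]: -62.9977°.
Δφ = 24.2070 − 60.9911 = -36.7841°.
a = sin²(Δφ/2) + cos φ₁ · cos φ₂ · sin²(Δλ/2) = 0.220294.
c = 2·atan2(√a, √(1−a)) = 0.97712 rad → d = 6371·c ≈ 6225.24 km.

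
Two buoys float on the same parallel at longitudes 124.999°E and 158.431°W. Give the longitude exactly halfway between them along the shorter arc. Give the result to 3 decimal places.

163.284°E

Signed shortest Δλ from +124.999° to -158.431° is +76.570°.
Midpoint longitude = +124.999° + (+76.570°)/2 = +124.999° + 38.285° = +163.284°.
(The naïve average (+124.999 + -158.431)/2 = -16.716° is on the wrong side of the globe.)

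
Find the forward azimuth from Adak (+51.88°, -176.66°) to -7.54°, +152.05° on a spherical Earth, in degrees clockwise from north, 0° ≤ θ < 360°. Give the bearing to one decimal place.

214.6°

Δλ = 152.05 − -176.66 = 328.71°; wrapped into (−180°, 180°]: -31.29°.
θ = atan2( sin Δλ · cos φ₂ , cos φ₁ · sin φ₂ − sin φ₁ · cos φ₂ · cos Δλ )
  = atan2(-0.51488, -0.74748) = -145.440° → normalised to [0°, 360°): 214.560°.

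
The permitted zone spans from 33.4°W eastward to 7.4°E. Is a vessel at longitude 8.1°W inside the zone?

Band width going east from -33.4° to +7.4°: ((7.4 − -33.4) mod 360) = 40.8°.
Offset of -8.1° east of the west edge: ((-8.1 − -33.4) mod 360) = 25.3°.
25.3° ≤ 40.8° ⇒ inside.

Yes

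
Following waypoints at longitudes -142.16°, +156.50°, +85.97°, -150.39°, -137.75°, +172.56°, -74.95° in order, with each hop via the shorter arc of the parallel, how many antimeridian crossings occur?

4

Leg 1: -142.16° → +156.50°, shortest Δλ = -61.34° (west) — crosses 180°.
Leg 2: +156.50° → +85.97°, shortest Δλ = -70.53° (west) — does not cross 180°.
Leg 3: +85.97° → -150.39°, shortest Δλ = 123.64° (east) — crosses 180°.
Leg 4: -150.39° → -137.75°, shortest Δλ = 12.64° (east) — does not cross 180°.
Leg 5: -137.75° → +172.56°, shortest Δλ = -49.69° (west) — crosses 180°.
Leg 6: +172.56° → -74.95°, shortest Δλ = 112.49° (east) — crosses 180°.
Total crossings: 4.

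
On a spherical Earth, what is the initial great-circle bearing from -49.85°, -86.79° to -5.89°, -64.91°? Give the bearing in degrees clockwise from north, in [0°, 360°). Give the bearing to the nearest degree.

30°

Δλ = -64.91 − -86.79 = 21.88°.
θ = atan2( sin Δλ · cos φ₂ , cos φ₁ · sin φ₂ − sin φ₁ · cos φ₂ · cos Δλ )
  = atan2(0.37070, 0.63939) = 30.104° → normalised to [0°, 360°): 30.104°.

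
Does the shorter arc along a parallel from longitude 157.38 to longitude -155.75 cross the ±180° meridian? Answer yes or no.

Naïve |-155.75 − 157.38| = 313.13° > 180°, so the shorter arc goes the other way round — across 180°.
Signed shortest Δλ = ((-155.75 − 157.38 + 180) mod 360) − 180 = 46.87°.
Going east by 46.87° from +157.38° passes through 180° before reaching -155.75°.

Yes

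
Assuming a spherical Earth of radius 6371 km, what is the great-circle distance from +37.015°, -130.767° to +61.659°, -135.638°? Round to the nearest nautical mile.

Δλ = -135.638 − -130.767 = -4.871°.
Δφ = 61.659 − 37.015 = 24.644°.
a = sin²(Δφ/2) + cos φ₁ · cos φ₂ · sin²(Δλ/2) = 0.046226.
c = 2·atan2(√a, √(1−a)) = 0.43339 rad → d = 6371·c ≈ 2761.13 km ≈ 1490.89 nmi.

1491 nmi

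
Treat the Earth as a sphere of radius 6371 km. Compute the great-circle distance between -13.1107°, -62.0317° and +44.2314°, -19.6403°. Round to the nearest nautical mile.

4147 nmi

Δλ = -19.6403 − -62.0317 = 42.3914°.
Δφ = 44.2314 − -13.1107 = 57.3421°.
a = sin²(Δφ/2) + cos φ₁ · cos φ₂ · sin²(Δλ/2) = 0.321413.
c = 2·atan2(√a, √(1−a)) = 1.20556 rad → d = 6371·c ≈ 7680.60 km ≈ 4147.19 nmi.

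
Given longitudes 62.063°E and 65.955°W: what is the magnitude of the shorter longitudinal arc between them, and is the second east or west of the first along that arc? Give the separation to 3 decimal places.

128.018° west

Raw difference: -65.955 − 62.063 = -128.018°.
Normalise into (−180°, 180°]: -128.018° stays -128.018°.
Negative ⇒ the second point lies to the west; separation 128.018°.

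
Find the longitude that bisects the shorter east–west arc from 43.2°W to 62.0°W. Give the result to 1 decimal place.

52.6°W

Signed shortest Δλ from -43.2° to -62.0° is -18.8°.
Midpoint longitude = -43.2° + (-18.8°)/2 = -43.2° − 9.4° = -52.6°.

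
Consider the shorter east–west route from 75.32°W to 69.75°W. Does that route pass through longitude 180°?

No

Signed shortest Δλ = ((-69.75 − -75.32 + 180) mod 360) − 180 = 5.57°.
Going east by 5.57° from -75.32° reaches -69.75° without touching 180°.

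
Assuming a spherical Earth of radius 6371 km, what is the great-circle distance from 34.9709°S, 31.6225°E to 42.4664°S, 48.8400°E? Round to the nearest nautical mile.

Δλ = 48.8400 − 31.6225 = 17.2175°.
Δφ = -42.4664 − -34.9709 = -7.4955°.
a = sin²(Δφ/2) + cos φ₁ · cos φ₂ · sin²(Δλ/2) = 0.017816.
c = 2·atan2(√a, √(1−a)) = 0.26776 rad → d = 6371·c ≈ 1705.87 km ≈ 921.10 nmi.

921 nmi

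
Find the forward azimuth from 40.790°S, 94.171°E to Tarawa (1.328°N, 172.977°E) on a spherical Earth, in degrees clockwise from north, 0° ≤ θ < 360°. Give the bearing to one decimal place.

Δλ = 172.977 − 94.171 = 78.806°.
θ = atan2( sin Δλ · cos φ₂ , cos φ₁ · sin φ₂ − sin φ₁ · cos φ₂ · cos Δλ )
  = atan2(0.98071, 0.14434) = 81.628° → normalised to [0°, 360°): 81.628°.

81.6°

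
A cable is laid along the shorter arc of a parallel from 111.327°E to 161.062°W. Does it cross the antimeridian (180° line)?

Naïve |-161.062 − 111.327| = 272.389° > 180°, so the shorter arc goes the other way round — across 180°.
Signed shortest Δλ = ((-161.062 − 111.327 + 180) mod 360) − 180 = 87.611°.
Going east by 87.611° from +111.327° passes through 180° before reaching -161.062°.

Yes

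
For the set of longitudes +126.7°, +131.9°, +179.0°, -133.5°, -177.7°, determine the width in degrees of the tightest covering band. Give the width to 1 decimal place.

99.8°

Sort the longitudes: -177.7°, -133.5°, +126.7°, +131.9°, +179.0°.
Eastward gaps between consecutive values (wrapping around): 44.2°, 260.2°, 5.2°, 47.1°, 3.3°.
Largest gap = 260.2° ⇒ minimal covering band is its complement: 360° − 260.2° = 99.8°.
Band runs from +126.7° eastward to -133.5°, crossing the antimeridian.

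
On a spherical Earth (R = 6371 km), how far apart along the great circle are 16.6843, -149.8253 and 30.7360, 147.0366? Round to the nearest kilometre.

6533 km

Δλ = 147.0366 − -149.8253 = 296.8619°; wrapped into (−180°, 180°]: -63.1381°.
Δφ = 30.7360 − 16.6843 = 14.0517°.
a = sin²(Δφ/2) + cos φ₁ · cos φ₂ · sin²(Δλ/2) = 0.240624.
c = 2·atan2(√a, √(1−a)) = 1.02540 rad → d = 6371·c ≈ 6532.85 km.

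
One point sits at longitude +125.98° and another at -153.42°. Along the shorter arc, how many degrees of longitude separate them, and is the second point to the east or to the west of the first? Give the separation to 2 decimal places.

Raw difference: -153.42 − 125.98 = -279.4°.
Normalise into (−180°, 180°]: -279.4° + 360° = 80.6°.
Positive ⇒ the second point lies to the east; separation 80.60°.

80.60° east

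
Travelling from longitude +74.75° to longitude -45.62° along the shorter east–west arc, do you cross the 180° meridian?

No

Signed shortest Δλ = ((-45.62 − 74.75 + 180) mod 360) − 180 = -120.37°.
Going west by 120.37° from +74.75° reaches -45.62° without touching 180°.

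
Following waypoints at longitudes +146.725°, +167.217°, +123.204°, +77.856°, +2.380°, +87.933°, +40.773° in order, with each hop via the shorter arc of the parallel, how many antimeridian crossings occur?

0

Leg 1: +146.725° → +167.217°, shortest Δλ = 20.492° (east) — does not cross 180°.
Leg 2: +167.217° → +123.204°, shortest Δλ = -44.013° (west) — does not cross 180°.
Leg 3: +123.204° → +77.856°, shortest Δλ = -45.348° (west) — does not cross 180°.
Leg 4: +77.856° → +2.380°, shortest Δλ = -75.476° (west) — does not cross 180°.
Leg 5: +2.380° → +87.933°, shortest Δλ = 85.553° (east) — does not cross 180°.
Leg 6: +87.933° → +40.773°, shortest Δλ = -47.16° (west) — does not cross 180°.
Total crossings: 0.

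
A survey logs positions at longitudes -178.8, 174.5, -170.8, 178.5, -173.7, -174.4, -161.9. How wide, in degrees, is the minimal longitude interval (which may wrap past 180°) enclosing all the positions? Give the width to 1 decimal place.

Sort the longitudes: -178.8°, -174.4°, -173.7°, -170.8°, -161.9°, +174.5°, +178.5°.
Eastward gaps between consecutive values (wrapping around): 4.4°, 0.7°, 2.9°, 8.9°, 336.4°, 4.0°, 2.7°.
Largest gap = 336.4° ⇒ minimal covering band is its complement: 360° − 336.4° = 23.6°.
Band runs from +174.5° eastward to -161.9°, crossing the antimeridian.

23.6°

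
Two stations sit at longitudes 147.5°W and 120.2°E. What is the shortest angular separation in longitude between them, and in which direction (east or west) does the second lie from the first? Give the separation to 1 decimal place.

92.3° west

Raw difference: 120.2 − -147.5 = 267.7°.
Normalise into (−180°, 180°]: 267.7° − 360° = -92.3°.
Negative ⇒ the second point lies to the west; separation 92.3°.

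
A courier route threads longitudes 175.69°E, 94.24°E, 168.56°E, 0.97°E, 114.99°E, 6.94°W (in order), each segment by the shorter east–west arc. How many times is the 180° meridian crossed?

0

Leg 1: +175.69° → +94.24°, shortest Δλ = -81.45° (west) — does not cross 180°.
Leg 2: +94.24° → +168.56°, shortest Δλ = 74.32° (east) — does not cross 180°.
Leg 3: +168.56° → +0.97°, shortest Δλ = -167.59° (west) — does not cross 180°.
Leg 4: +0.97° → +114.99°, shortest Δλ = 114.02° (east) — does not cross 180°.
Leg 5: +114.99° → -6.94°, shortest Δλ = -121.93° (west) — does not cross 180°.
Total crossings: 0.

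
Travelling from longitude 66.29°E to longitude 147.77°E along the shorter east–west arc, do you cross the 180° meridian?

Signed shortest Δλ = ((147.77 − 66.29 + 180) mod 360) − 180 = 81.48°.
Going east by 81.48° from +66.29° reaches +147.77° without touching 180°.

No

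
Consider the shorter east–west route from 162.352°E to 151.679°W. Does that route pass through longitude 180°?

Naïve |-151.679 − 162.352| = 314.031° > 180°, so the shorter arc goes the other way round — across 180°.
Signed shortest Δλ = ((-151.679 − 162.352 + 180) mod 360) − 180 = 45.969°.
Going east by 45.969° from +162.352° passes through 180° before reaching -151.679°.

Yes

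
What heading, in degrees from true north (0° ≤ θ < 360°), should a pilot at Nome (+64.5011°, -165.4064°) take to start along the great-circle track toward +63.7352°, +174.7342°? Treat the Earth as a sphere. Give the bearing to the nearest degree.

Δλ = 174.7342 − -165.4064 = 340.1406°; wrapped into (−180°, 180°]: -19.8594°.
θ = atan2( sin Δλ · cos φ₂ , cos φ₁ · sin φ₂ − sin φ₁ · cos φ₂ · cos Δλ )
  = atan2(-0.15033, 0.01039) = -86.048° → normalised to [0°, 360°): 273.952°.

274°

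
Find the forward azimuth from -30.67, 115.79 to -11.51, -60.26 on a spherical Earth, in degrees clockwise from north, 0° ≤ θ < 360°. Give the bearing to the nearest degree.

Δλ = -60.26 − 115.79 = -176.05°.
θ = atan2( sin Δλ · cos φ₂ , cos φ₁ · sin φ₂ − sin φ₁ · cos φ₂ · cos Δλ )
  = atan2(-0.06750, -0.67027) = -174.249° → normalised to [0°, 360°): 185.751°.

186°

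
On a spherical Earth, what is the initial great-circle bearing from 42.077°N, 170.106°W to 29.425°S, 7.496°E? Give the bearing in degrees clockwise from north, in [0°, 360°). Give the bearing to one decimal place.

9.5°

Δλ = 7.496 − -170.106 = 177.602°.
θ = atan2( sin Δλ · cos φ₂ , cos φ₁ · sin φ₂ − sin φ₁ · cos φ₂ · cos Δλ )
  = atan2(0.03644, 0.21852) = 9.468° → normalised to [0°, 360°): 9.468°.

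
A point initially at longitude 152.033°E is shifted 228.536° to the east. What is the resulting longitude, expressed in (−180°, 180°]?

Start at +152.033°; shift +228.536° → +380.569°.
+380.569° lies outside (−180°, 180°]; subtract 360° → +20.569°.

20.569°E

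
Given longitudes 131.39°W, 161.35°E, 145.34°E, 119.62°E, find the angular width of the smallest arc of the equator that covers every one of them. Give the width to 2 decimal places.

108.99°

Sort the longitudes: -131.39°, +119.62°, +145.34°, +161.35°.
Eastward gaps between consecutive values (wrapping around): 251.01°, 25.72°, 16.01°, 67.26°.
Largest gap = 251.01° ⇒ minimal covering band is its complement: 360° − 251.01° = 108.99°.
Band runs from +119.62° eastward to -131.39°, crossing the antimeridian.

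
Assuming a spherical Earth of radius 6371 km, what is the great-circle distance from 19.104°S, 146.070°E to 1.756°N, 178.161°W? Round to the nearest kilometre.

4543 km

Δλ = -178.161 − 146.070 = -324.231°; wrapped into (−180°, 180°]: 35.769°.
Δφ = 1.756 − -19.104 = 20.860°.
a = sin²(Δφ/2) + cos φ₁ · cos φ₂ · sin²(Δλ/2) = 0.121847.
c = 2·atan2(√a, √(1−a)) = 0.71315 rad → d = 6371·c ≈ 4543.47 km.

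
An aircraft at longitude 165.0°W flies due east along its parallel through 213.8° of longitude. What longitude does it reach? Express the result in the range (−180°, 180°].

48.8°E

Start at -165.0°; shift +213.8° → +48.8°.
+48.8° already lies in (−180°, 180°].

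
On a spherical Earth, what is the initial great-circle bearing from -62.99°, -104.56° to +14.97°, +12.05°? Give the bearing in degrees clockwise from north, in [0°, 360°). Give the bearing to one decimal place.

Δλ = 12.05 − -104.56 = 116.61°.
θ = atan2( sin Δλ · cos φ₂ , cos φ₁ · sin φ₂ − sin φ₁ · cos φ₂ · cos Δλ )
  = atan2(0.86373, -0.26820) = 107.251° → normalised to [0°, 360°): 107.251°.

107.3°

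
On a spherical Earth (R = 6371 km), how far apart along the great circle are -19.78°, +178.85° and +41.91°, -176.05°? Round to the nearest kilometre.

6880 km

Δλ = -176.05 − 178.85 = -354.90°; wrapped into (−180°, 180°]: 5.10°.
Δφ = 41.91 − -19.78 = 61.69°.
a = sin²(Δφ/2) + cos φ₁ · cos φ₂ · sin²(Δλ/2) = 0.264265.
c = 2·atan2(√a, √(1−a)) = 1.07984 rad → d = 6371·c ≈ 6879.66 km.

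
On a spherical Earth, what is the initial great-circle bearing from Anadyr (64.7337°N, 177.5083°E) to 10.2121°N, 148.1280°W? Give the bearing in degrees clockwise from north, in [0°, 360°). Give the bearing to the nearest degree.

140°

Δλ = -148.1280 − 177.5083 = -325.6363°; wrapped into (−180°, 180°]: 34.3637°.
θ = atan2( sin Δλ · cos φ₂ , cos φ₁ · sin φ₂ − sin φ₁ · cos φ₂ · cos Δλ )
  = atan2(0.55550, -0.65900) = 139.871° → normalised to [0°, 360°): 139.871°.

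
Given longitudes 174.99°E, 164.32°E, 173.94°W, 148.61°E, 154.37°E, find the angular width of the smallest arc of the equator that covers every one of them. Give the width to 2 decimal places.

Sort the longitudes: -173.94°, +148.61°, +154.37°, +164.32°, +174.99°.
Eastward gaps between consecutive values (wrapping around): 322.55°, 5.76°, 9.95°, 10.67°, 11.07°.
Largest gap = 322.55° ⇒ minimal covering band is its complement: 360° − 322.55° = 37.45°.
Band runs from +148.61° eastward to -173.94°, crossing the antimeridian.

37.45°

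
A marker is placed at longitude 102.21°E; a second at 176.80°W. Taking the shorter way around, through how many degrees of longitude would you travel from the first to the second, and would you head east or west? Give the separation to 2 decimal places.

Raw difference: -176.80 − 102.21 = -279.01°.
Normalise into (−180°, 180°]: -279.01° + 360° = 80.99°.
Positive ⇒ the second point lies to the east; separation 80.99°.

80.99° east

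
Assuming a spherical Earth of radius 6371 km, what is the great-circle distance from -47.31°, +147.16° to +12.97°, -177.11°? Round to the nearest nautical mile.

Δλ = -177.11 − 147.16 = -324.27°; wrapped into (−180°, 180°]: 35.73°.
Δφ = 12.97 − -47.31 = 60.28°.
a = sin²(Δφ/2) + cos φ₁ · cos φ₂ · sin²(Δλ/2) = 0.314301.
c = 2·atan2(√a, √(1−a)) = 1.19028 rad → d = 6371·c ≈ 7583.29 km ≈ 4094.65 nmi.

4095 nmi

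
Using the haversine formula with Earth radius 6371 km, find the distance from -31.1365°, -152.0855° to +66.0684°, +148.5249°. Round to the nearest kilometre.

Δλ = 148.5249 − -152.0855 = 300.6104°; wrapped into (−180°, 180°]: -59.3896°.
Δφ = 66.0684 − -31.1365 = 97.2049°.
a = sin²(Δφ/2) + cos φ₁ · cos φ₂ · sin²(Δλ/2) = 0.647914.
c = 2·atan2(√a, √(1−a)) = 1.87112 rad → d = 6371·c ≈ 11920.90 km.

11921 km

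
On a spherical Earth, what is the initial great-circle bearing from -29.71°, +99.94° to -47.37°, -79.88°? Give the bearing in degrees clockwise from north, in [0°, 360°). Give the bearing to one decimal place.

Δλ = -79.88 − 99.94 = -179.82°.
θ = atan2( sin Δλ · cos φ₂ , cos φ₁ · sin φ₂ − sin φ₁ · cos φ₂ · cos Δλ )
  = atan2(-0.00213, -0.97468) = -179.875° → normalised to [0°, 360°): 180.125°.

180.1°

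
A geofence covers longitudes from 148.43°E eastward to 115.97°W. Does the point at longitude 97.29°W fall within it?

Band width going east from +148.43° to -115.97°: ((-115.97 − 148.43) mod 360) = 95.60°.
Offset of -97.29° east of the west edge: ((-97.29 − 148.43) mod 360) = 114.28°.
114.28° > 95.60° ⇒ outside.

No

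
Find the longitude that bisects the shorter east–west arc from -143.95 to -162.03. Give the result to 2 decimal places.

-152.99°

Signed shortest Δλ from -143.95° to -162.03° is -18.08°.
Midpoint longitude = -143.95° + (-18.08°)/2 = -143.95° − 9.04° = -152.99°.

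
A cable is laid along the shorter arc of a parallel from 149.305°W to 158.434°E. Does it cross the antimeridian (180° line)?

Naïve |158.434 − -149.305| = 307.739° > 180°, so the shorter arc goes the other way round — across 180°.
Signed shortest Δλ = ((158.434 − -149.305 + 180) mod 360) − 180 = -52.261°.
Going west by 52.261° from -149.305° passes through 180° before reaching +158.434°.

Yes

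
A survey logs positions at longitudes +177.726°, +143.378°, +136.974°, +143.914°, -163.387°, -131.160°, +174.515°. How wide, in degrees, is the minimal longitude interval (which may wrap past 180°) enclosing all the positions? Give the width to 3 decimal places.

Sort the longitudes: -163.387°, -131.160°, +136.974°, +143.378°, +143.914°, +174.515°, +177.726°.
Eastward gaps between consecutive values (wrapping around): 32.227°, 268.134°, 6.404°, 0.536°, 30.601°, 3.211°, 18.887°.
Largest gap = 268.134° ⇒ minimal covering band is its complement: 360° − 268.134° = 91.866°.
Band runs from +136.974° eastward to -131.160°, crossing the antimeridian.

91.866°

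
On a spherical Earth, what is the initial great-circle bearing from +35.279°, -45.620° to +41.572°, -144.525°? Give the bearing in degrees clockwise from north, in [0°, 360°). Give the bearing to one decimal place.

Δλ = -144.525 − -45.620 = -98.905°.
θ = atan2( sin Δλ · cos φ₂ , cos φ₁ · sin φ₂ − sin φ₁ · cos φ₂ · cos Δλ )
  = atan2(-0.73910, 0.60858) = -50.532° → normalised to [0°, 360°): 309.468°.

309.5°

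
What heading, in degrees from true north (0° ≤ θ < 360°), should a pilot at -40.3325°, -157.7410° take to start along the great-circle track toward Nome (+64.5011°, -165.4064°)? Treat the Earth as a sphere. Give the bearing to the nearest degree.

357°

Δλ = -165.4064 − -157.7410 = -7.6654°.
θ = atan2( sin Δλ · cos φ₂ , cos φ₁ · sin φ₂ − sin φ₁ · cos φ₂ · cos Δλ )
  = atan2(-0.05742, 0.96418) = -3.408° → normalised to [0°, 360°): 356.592°.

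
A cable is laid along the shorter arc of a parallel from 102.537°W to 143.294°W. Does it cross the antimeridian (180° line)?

No

Signed shortest Δλ = ((-143.294 − -102.537 + 180) mod 360) − 180 = -40.757°.
Going west by 40.757° from -102.537° reaches -143.294° without touching 180°.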